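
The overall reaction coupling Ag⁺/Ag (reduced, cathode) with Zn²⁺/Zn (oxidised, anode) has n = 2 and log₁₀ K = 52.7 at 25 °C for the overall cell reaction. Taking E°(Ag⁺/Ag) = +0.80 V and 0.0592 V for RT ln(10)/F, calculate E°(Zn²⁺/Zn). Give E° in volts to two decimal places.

-0.76 V

E°cell = (0.0592/n)·log K = (0.0592/2)(52.7) = +1.560 V.
Since Ag⁺/Ag is the cathode and Zn²⁺/Zn the anode, E°cell = E°(Ag⁺/Ag) − E°(Zn²⁺/Zn).
So E°(Zn²⁺/Zn) = E°(Ag⁺/Ag) − E°cell = (+0.80) − (+1.560) = -0.76 V.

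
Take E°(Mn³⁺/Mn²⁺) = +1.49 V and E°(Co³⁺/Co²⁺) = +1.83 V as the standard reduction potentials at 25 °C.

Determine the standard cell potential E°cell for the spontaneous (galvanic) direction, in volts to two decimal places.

The Co³⁺/Co²⁺ couple has the higher reduction potential, so it is the cathode; Mn³⁺/Mn²⁺ is oxidised at the anode.
E°cell = E°(cathode) − E°(anode) = (+1.83) − (+1.49) = +0.34 V.

+0.34 V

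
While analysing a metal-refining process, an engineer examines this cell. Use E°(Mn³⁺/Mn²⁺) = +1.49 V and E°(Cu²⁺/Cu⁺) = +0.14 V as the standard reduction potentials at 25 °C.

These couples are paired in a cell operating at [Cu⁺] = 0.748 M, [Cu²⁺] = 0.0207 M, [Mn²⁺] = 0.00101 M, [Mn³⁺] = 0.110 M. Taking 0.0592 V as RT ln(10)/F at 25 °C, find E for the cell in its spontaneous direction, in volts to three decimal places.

Mn³⁺/Mn²⁺ is the cathode (higher E°), Cu²⁺/Cu⁺ the anode: E°cell = +1.49 − (+0.14) = +1.35 V, n = 1.
Overall: Mn³⁺(aq) + Cu⁺(aq) → Mn²⁺(aq) + Cu²⁺(aq)
Q = [Mn²⁺]·[Cu²⁺] / ([Mn³⁺]·[Cu⁺]); log Q = -3.595.
E = E° − (0.0592/n) log Q = +1.35 − (0.0592/1)(-3.595) = +1.563 V.

+1.563 V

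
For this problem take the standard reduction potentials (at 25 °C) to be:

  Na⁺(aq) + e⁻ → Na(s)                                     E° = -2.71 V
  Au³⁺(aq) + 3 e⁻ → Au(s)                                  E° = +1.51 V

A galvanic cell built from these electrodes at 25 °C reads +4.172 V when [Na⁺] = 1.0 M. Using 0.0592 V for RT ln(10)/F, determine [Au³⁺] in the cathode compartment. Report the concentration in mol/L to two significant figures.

0.0037 M

Au³⁺/Au is the cathode, Na⁺/Na the anode: E°cell = +4.22 V, n = 3.
Overall reaction: Au³⁺(aq) + 3 Na(s) → Au(s) + 3 Na⁺(aq); Q = [Na⁺]^3/[Au³⁺]^1.
From E = E° − (0.0592/n) log Q: log Q = (E° − E)·n/0.0592 = (+4.22 − (+4.172))·3/0.0592 = 2.4324.
So 1·log[Au³⁺] = 3·log(1) − log Q = 0.0000 − (2.4324) = -2.4324; [Au³⁺] = 10^(-2.4324) ≈ 0.0037 M.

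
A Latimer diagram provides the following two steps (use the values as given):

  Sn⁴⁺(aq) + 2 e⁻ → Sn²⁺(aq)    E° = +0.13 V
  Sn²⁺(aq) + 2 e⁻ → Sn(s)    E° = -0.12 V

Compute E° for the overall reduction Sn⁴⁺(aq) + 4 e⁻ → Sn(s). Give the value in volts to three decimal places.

Since ΔG° = −nFE° is additive over sequential reductions, n₃E°₃ = n₁E°₁ + n₂E°₂.
E°₃ = (2×+0.13 + 2×-0.12) / 4 = (+0.020) / 4 = +0.005 V.

+0.005 V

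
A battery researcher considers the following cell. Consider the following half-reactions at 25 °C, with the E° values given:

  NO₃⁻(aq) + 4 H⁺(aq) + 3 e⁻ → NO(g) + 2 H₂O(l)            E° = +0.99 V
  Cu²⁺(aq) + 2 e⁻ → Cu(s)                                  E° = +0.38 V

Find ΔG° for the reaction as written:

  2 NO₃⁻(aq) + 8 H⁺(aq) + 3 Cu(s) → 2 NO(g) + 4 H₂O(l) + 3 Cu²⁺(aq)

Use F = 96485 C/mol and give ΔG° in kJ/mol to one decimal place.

-353.1 kJ/mol

As written, NO₃⁻/NO is reduced (cathode) and Cu²⁺/Cu is oxidised (anode), so E°cell = (+0.99) − (+0.38) = +0.61 V.
Balancing electrons gives n = 6.
ΔG° = −nFE° = −(6)(96485)(+0.61) = -353,135 J = -353.1 kJ/mol.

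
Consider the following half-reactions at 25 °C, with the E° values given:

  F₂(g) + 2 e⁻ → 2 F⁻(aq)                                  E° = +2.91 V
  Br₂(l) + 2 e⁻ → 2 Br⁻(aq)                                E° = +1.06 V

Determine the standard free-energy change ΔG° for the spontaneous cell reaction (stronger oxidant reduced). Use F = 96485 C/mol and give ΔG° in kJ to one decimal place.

-357.0 kJ

F₂/F⁻ (E° = +2.91 V) is the cathode; Br₂/Br⁻ (E° = +1.06 V) is the anode, so E°cell = +1.85 V.
Balancing electrons gives n = 2 (lcm of 2 and 2).
ΔG° = −nFE° = −(2)(96485)(+1.85) = -356,994 J = -357.0 kJ.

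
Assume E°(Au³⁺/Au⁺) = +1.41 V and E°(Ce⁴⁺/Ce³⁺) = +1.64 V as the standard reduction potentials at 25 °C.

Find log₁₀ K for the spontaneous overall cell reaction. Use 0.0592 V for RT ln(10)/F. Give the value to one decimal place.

7.8

Cathode: Ce⁴⁺/Ce³⁺; anode: Au³⁺/Au⁺. E°cell = +0.23 V, n = 2.
log K = nE°cell / 0.0592 = (2)(+0.23) / 0.0592 = 7.8.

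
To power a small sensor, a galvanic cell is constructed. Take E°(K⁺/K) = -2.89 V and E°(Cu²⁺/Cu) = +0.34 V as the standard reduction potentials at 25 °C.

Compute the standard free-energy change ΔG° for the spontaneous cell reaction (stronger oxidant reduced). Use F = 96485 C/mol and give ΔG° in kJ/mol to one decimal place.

-623.3 kJ/mol

Cu²⁺/Cu (E° = +0.34 V) is the cathode; K⁺/K (E° = -2.89 V) is the anode, so E°cell = +3.23 V.
Balancing electrons gives n = 2 (lcm of 2 and 1).
ΔG° = −nFE° = −(2)(96485)(+3.23) = -623,293 J = -623.3 kJ/mol.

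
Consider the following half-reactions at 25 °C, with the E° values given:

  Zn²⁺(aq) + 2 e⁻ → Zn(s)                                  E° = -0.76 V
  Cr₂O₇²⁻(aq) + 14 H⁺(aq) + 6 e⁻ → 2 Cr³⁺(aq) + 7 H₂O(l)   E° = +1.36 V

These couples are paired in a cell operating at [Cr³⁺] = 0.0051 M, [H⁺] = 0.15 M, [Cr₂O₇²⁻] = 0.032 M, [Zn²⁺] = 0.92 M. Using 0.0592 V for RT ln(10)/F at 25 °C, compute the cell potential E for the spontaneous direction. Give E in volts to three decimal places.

Cr₂O₇²⁻/Cr³⁺ is the cathode (higher E°), Zn²⁺/Zn the anode: E°cell = +1.36 − (-0.76) = +2.12 V, n = 6.
Overall: Cr₂O₇²⁻(aq) + 14 H⁺(aq) + 3 Zn(s) → 2 Cr³⁺(aq) + 7 H₂O(l) + 3 Zn²⁺(aq)
Q = [Cr³⁺]^2·[Zn²⁺]^3 / ([Cr₂O₇²⁻]·[H⁺]^14); log Q = 8.336.
E = E° − (0.0592/n) log Q = +2.12 − (0.0592/6)(8.336) = +2.038 V.

+2.038 V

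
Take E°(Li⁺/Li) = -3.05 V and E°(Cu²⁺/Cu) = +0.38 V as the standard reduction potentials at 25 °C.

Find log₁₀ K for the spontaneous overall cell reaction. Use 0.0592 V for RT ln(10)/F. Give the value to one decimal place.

Cathode: Cu²⁺/Cu; anode: Li⁺/Li. E°cell = +3.43 V, n = 2.
log K = nE°cell / 0.0592 = (2)(+3.43) / 0.0592 = 115.9.

115.9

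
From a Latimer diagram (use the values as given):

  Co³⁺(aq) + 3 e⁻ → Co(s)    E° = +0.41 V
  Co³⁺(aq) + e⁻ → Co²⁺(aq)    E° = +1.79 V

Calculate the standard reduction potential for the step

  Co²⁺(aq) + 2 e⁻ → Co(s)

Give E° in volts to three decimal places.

Sequential free energies add, so n₃E°₃ = n₁E°₁ + n₂E°₂.
With n₃ = 3, and the known step contributing 1×(+1.79) V, the unknown satisfies 2·E° = 3×(+0.41) − 1×(+1.79) = -0.560.
E° = -0.560 / 2 = -0.280 V.

-0.280 V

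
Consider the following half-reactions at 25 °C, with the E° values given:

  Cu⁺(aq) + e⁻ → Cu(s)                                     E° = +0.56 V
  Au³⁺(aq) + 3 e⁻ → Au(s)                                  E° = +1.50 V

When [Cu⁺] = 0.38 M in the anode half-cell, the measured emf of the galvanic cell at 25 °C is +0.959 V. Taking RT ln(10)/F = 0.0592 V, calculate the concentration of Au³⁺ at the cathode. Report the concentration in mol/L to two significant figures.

Au³⁺/Au is the cathode, Cu⁺/Cu the anode: E°cell = +0.94 V, n = 3.
Overall reaction: Au³⁺(aq) + 3 Cu(s) → Au(s) + 3 Cu⁺(aq); Q = [Cu⁺]^3/[Au³⁺]^1.
From E = E° − (0.0592/n) log Q: log Q = (E° − E)·n/0.0592 = (+0.94 − (+0.959))·3/0.0592 = -0.9628.
So 1·log[Au³⁺] = 3·log(0.38) − log Q = -1.2606 − (-0.9628) = -0.2978; [Au³⁺] = 10^(-0.2978) ≈ 0.50 M.

0.50 M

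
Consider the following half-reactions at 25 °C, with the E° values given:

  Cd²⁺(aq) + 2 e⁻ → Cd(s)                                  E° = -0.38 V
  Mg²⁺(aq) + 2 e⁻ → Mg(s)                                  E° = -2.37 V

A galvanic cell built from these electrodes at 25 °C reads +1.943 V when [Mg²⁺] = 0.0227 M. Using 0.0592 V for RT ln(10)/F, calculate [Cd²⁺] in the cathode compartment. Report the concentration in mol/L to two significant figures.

Cd²⁺/Cd is the cathode, Mg²⁺/Mg the anode: E°cell = +1.99 V, n = 2.
Overall reaction: Cd²⁺(aq) + Mg(s) → Cd(s) + Mg²⁺(aq); Q = [Mg²⁺]^1/[Cd²⁺]^1.
From E = E° − (0.0592/n) log Q: log Q = (E° − E)·n/0.0592 = (+1.99 − (+1.943))·2/0.0592 = 1.5878.
So 1·log[Cd²⁺] = 1·log(0.0227) − log Q = -1.6440 − (1.5878) = -3.2318; [Cd²⁺] = 10^(-3.2318) ≈ 0.00059 M.

0.00059 M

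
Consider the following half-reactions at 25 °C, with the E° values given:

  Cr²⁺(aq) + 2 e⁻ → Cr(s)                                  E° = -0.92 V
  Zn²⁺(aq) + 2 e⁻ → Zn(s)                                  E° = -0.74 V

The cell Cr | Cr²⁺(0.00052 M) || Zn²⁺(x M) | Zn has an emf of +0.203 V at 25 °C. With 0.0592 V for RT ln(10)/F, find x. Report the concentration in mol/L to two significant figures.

Zn²⁺/Zn is the cathode, Cr²⁺/Cr the anode: E°cell = +0.18 V, n = 2.
Overall reaction: Zn²⁺(aq) + Cr(s) → Zn(s) + Cr²⁺(aq); Q = [Cr²⁺]^1/[Zn²⁺]^1.
From E = E° − (0.0592/n) log Q: log Q = (E° − E)·n/0.0592 = (+0.18 − (+0.203))·2/0.0592 = -0.7770.
So 1·log[Zn²⁺] = 1·log(0.00052) − log Q = -3.2840 − (-0.7770) = -2.5070; [Zn²⁺] = 10^(-2.5070) ≈ 0.0031 M.

0.0031 M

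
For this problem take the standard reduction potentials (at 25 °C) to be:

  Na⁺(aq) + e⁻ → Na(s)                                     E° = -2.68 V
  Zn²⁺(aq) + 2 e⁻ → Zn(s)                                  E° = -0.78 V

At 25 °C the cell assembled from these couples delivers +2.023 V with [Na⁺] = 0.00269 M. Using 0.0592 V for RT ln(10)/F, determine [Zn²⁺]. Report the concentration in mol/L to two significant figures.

0.10 M

Zn²⁺/Zn is the cathode, Na⁺/Na the anode: E°cell = +1.90 V, n = 2.
Overall reaction: Zn²⁺(aq) + 2 Na(s) → Zn(s) + 2 Na⁺(aq); Q = [Na⁺]^2/[Zn²⁺]^1.
From E = E° − (0.0592/n) log Q: log Q = (E° − E)·n/0.0592 = (+1.90 − (+2.023))·2/0.0592 = -4.1554.
So 1·log[Zn²⁺] = 2·log(0.00269) − log Q = -5.1405 − (-4.1554) = -0.9851; [Zn²⁺] = 10^(-0.9851) ≈ 0.10 M.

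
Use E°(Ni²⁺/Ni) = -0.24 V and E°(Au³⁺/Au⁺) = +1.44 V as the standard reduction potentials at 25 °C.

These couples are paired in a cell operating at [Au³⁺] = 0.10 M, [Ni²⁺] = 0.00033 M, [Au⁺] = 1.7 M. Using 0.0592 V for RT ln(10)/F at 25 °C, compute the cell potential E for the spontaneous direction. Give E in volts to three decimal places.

+1.747 V

Au³⁺/Au⁺ is the cathode (higher E°), Ni²⁺/Ni the anode: E°cell = +1.44 − (-0.24) = +1.68 V, n = 2.
Overall: Au³⁺(aq) + Ni(s) → Au⁺(aq) + Ni²⁺(aq)
Q = [Au⁺]·[Ni²⁺] / ([Au³⁺]); log Q = -2.251.
E = E° − (0.0592/n) log Q = +1.68 − (0.0592/2)(-2.251) = +1.747 V.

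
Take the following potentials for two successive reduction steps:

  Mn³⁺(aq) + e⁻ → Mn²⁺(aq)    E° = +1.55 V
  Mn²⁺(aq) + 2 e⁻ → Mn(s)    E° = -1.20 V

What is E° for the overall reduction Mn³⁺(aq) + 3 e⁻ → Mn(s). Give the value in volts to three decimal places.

-0.283 V

Standard free energies of sequential steps add: ΔG°₃ = ΔG°₁ + ΔG°₂, so n₃E°₃ = n₁E°₁ + n₂E°₂.
E°₃ = (1×+1.55 + 2×-1.20) / 3 = (-0.850) / 3 = -0.283 V.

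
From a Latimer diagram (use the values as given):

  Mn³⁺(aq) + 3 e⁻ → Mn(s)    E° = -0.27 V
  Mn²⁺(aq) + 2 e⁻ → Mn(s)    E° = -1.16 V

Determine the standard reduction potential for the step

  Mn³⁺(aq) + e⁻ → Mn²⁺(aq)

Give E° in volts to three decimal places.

Sequential free energies add, so n₃E°₃ = n₁E°₁ + n₂E°₂.
With n₃ = 3, and the known step contributing 2×(-1.16) V, the unknown satisfies 1·E° = 3×(-0.27) − 2×(-1.16) = +1.510.
E° = +1.510 / 1 = +1.510 V.

+1.510 V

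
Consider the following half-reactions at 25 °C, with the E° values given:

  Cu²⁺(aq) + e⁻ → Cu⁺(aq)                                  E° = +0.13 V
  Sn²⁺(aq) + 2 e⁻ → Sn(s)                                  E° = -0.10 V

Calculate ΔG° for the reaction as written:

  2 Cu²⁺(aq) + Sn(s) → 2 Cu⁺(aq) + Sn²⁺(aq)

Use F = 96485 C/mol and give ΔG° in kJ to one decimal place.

-44.4 kJ

As written, Cu²⁺/Cu⁺ is reduced (cathode) and Sn²⁺/Sn is oxidised (anode), so E°cell = (+0.13) − (-0.10) = +0.23 V.
Balancing electrons gives n = 2.
ΔG° = −nFE° = −(2)(96485)(+0.23) = -44,383 J = -44.4 kJ.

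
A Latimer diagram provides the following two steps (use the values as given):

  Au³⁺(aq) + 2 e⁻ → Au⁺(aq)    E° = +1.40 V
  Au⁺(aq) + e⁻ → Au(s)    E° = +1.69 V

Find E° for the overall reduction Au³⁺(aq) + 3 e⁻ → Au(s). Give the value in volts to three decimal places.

+1.497 V

Standard free energies of sequential steps add: ΔG°₃ = ΔG°₁ + ΔG°₂, so n₃E°₃ = n₁E°₁ + n₂E°₂.
E°₃ = (2×+1.40 + 1×+1.69) / 3 = (+4.490) / 3 = +1.497 V.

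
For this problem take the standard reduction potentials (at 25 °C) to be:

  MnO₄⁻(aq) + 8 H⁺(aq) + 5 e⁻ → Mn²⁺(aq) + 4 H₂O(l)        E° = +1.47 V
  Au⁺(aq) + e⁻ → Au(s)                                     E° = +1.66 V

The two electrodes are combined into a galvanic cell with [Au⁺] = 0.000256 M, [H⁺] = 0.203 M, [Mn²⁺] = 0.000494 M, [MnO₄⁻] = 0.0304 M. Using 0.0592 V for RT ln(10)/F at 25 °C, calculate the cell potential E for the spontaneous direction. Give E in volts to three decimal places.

+0.022 V

Au⁺/Au is the cathode (higher E°), MnO₄⁻/Mn²⁺ the anode: E°cell = +1.66 − (+1.47) = +0.19 V, n = 5.
Overall: 5 Au⁺(aq) + Mn²⁺(aq) + 4 H₂O(l) → 5 Au(s) + MnO₄⁻(aq) + 8 H⁺(aq)
Q = [MnO₄⁻]·[H⁺]^8 / ([Au⁺]^5·[Mn²⁺]); log Q = 14.208.
E = E° − (0.0592/n) log Q = +0.19 − (0.0592/5)(14.208) = +0.022 V.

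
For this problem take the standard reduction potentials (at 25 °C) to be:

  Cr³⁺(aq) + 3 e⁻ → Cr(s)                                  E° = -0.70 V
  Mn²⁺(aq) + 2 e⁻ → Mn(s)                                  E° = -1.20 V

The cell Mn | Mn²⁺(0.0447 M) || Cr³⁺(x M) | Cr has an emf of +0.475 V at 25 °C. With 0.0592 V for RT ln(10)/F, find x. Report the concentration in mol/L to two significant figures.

0.00051 M

Cr³⁺/Cr is the cathode, Mn²⁺/Mn the anode: E°cell = +0.50 V, n = 6.
Overall reaction: 2 Cr³⁺(aq) + 3 Mn(s) → 2 Cr(s) + 3 Mn²⁺(aq); Q = [Mn²⁺]^3/[Cr³⁺]^2.
From E = E° − (0.0592/n) log Q: log Q = (E° − E)·n/0.0592 = (+0.50 − (+0.475))·6/0.0592 = 2.5338.
So 2·log[Cr³⁺] = 3·log(0.0447) − log Q = -4.0491 − (2.5338) = -6.5829; log[Cr³⁺] = -6.5829 / 2 = -3.2915; [Cr³⁺] = 10^(-3.2915) ≈ 0.00051 M.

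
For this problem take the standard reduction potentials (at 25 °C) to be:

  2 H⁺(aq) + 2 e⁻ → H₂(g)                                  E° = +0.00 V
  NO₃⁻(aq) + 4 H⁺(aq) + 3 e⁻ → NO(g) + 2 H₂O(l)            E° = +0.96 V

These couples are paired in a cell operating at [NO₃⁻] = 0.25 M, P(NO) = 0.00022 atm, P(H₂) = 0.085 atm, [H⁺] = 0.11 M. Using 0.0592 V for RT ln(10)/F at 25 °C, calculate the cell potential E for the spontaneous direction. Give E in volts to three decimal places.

+0.970 V

NO₃⁻/NO is the cathode (higher E°), H⁺/H₂ the anode: E°cell = +0.96 − (+0.00) = +0.96 V, n = 6.
Overall: 2 NO₃⁻(aq) + 2 H⁺(aq) + 3 H₂(g) → 2 NO(g) + 4 H₂O(l)
Q = P(NO)^2 / ([NO₃⁻]^2·[H⁺]^2·P(H₂)^3); log Q = -0.982.
E = E° − (0.0592/n) log Q = +0.96 − (0.0592/6)(-0.982) = +0.970 V.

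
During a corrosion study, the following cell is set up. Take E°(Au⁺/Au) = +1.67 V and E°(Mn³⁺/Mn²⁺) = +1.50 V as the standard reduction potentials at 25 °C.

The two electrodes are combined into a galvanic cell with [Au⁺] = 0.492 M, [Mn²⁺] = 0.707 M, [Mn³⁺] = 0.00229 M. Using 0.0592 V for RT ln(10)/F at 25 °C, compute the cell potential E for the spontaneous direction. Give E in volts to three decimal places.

Au⁺/Au is the cathode (higher E°), Mn³⁺/Mn²⁺ the anode: E°cell = +1.67 − (+1.50) = +0.17 V, n = 1.
Overall: Au⁺(aq) + Mn²⁺(aq) → Au(s) + Mn³⁺(aq)
Q = [Mn³⁺] / ([Au⁺]·[Mn²⁺]); log Q = -2.182.
E = E° − (0.0592/n) log Q = +0.17 − (0.0592/1)(-2.182) = +0.299 V.

+0.299 V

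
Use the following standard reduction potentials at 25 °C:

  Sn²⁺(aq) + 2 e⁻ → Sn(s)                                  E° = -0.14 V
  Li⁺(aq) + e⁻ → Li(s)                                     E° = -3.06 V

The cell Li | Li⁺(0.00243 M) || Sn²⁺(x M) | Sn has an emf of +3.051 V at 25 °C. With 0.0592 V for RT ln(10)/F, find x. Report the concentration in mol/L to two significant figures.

0.16 M

Sn²⁺/Sn is the cathode, Li⁺/Li the anode: E°cell = +2.92 V, n = 2.
Overall reaction: Sn²⁺(aq) + 2 Li(s) → Sn(s) + 2 Li⁺(aq); Q = [Li⁺]^2/[Sn²⁺]^1.
From E = E° − (0.0592/n) log Q: log Q = (E° − E)·n/0.0592 = (+2.92 − (+3.051))·2/0.0592 = -4.4257.
So 1·log[Sn²⁺] = 2·log(0.00243) − log Q = -5.2288 − (-4.4257) = -0.8031; [Sn²⁺] = 10^(-0.8031) ≈ 0.16 M.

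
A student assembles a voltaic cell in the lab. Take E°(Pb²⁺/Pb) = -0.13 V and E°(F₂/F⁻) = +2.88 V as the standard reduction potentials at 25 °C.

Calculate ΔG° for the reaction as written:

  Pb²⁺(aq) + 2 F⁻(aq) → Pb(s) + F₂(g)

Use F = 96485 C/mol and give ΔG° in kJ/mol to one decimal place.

+580.8 kJ/mol

As written, Pb²⁺/Pb is reduced (cathode) and F₂/F⁻ is oxidised (anode), so E°cell = (-0.13) − (+2.88) = -3.01 V.
Balancing electrons gives n = 2.
ΔG° = −nFE° = −(2)(96485)(-3.01) = 580,840 J = +580.8 kJ/mol.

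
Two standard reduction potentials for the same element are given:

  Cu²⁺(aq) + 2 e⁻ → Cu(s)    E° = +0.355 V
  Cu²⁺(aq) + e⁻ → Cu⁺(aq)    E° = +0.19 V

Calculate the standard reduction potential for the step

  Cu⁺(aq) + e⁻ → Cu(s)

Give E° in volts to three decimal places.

+0.520 V

Sequential free energies add, so n₃E°₃ = n₁E°₁ + n₂E°₂.
With n₃ = 2, and the known step contributing 1×(+0.19) V, the unknown satisfies 1·E° = 2×(+0.355) − 1×(+0.19) = +0.520.
E° = +0.520 / 1 = +0.520 V.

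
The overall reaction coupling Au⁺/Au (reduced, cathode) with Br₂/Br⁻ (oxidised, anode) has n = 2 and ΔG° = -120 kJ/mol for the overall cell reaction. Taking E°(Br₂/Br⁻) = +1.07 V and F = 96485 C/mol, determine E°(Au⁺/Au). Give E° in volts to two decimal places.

+1.69 V

E°cell = −ΔG°/(nF) = −(-120×10³)/((2)(96485)) = +0.622 V.
Since Au⁺/Au is the cathode and Br₂/Br⁻ the anode, E°cell = E°(Au⁺/Au) − E°(Br₂/Br⁻).
So E°(Au⁺/Au) = E°cell + E°(Br₂/Br⁻) = +0.622 + (+1.07) = +1.69 V.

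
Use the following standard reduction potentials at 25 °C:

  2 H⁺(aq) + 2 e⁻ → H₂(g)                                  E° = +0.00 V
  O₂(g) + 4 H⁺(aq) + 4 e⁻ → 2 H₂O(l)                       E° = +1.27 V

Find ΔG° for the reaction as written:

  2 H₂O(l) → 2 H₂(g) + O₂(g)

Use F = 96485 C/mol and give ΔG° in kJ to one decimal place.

As written, H⁺/H₂ is reduced (cathode) and O₂/H₂O is oxidised (anode), so E°cell = (+0.00) − (+1.27) = -1.27 V.
Balancing electrons gives n = 4.
ΔG° = −nFE° = −(4)(96485)(-1.27) = 490,144 J = +490.1 kJ.

+490.1 kJ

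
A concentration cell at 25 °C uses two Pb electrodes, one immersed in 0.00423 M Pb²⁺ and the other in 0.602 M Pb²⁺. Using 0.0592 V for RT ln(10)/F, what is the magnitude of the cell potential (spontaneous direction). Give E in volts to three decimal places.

For a concentration cell E°cell = 0. The 0.602 M side is the cathode (reduction is favoured where [Pb²⁺] is higher).
With n = 2, E = −(0.0592/2) log([Pb²⁺]ₐₙ/[Pb²⁺]꜀ₐₜ) = −(0.0592/2) log(0.00423/0.602) = −(0.0592/2)(-2.153) = +0.064 V.

+0.064 V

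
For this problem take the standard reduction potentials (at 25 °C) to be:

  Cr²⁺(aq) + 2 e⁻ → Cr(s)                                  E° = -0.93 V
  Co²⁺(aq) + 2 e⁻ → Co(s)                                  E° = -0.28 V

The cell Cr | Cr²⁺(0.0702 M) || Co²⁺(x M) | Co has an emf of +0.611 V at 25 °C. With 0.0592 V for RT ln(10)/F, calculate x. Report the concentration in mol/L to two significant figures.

0.0034 M

Co²⁺/Co is the cathode, Cr²⁺/Cr the anode: E°cell = +0.65 V, n = 2.
Overall reaction: Co²⁺(aq) + Cr(s) → Co(s) + Cr²⁺(aq); Q = [Cr²⁺]^1/[Co²⁺]^1.
From E = E° − (0.0592/n) log Q: log Q = (E° − E)·n/0.0592 = (+0.65 − (+0.611))·2/0.0592 = 1.3176.
So 1·log[Co²⁺] = 1·log(0.0702) − log Q = -1.1537 − (1.3176) = -2.4713; [Co²⁺] = 10^(-2.4713) ≈ 0.0034 M.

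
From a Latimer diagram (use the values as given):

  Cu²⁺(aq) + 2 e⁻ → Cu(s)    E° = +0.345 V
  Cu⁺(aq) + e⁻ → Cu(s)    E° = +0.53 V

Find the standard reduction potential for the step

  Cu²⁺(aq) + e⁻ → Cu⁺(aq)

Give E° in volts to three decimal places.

+0.160 V

Sequential free energies add, so n₃E°₃ = n₁E°₁ + n₂E°₂.
With n₃ = 2, and the known step contributing 1×(+0.53) V, the unknown satisfies 1·E° = 2×(+0.345) − 1×(+0.53) = +0.160.
E° = +0.160 / 1 = +0.160 V.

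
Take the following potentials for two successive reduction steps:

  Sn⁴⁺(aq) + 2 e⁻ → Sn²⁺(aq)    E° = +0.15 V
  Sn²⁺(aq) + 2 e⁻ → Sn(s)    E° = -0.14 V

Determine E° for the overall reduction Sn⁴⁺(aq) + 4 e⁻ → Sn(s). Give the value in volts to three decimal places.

Since ΔG° = −nFE° is additive over sequential reductions, n₃E°₃ = n₁E°₁ + n₂E°₂.
E°₃ = (2×+0.15 + 2×-0.14) / 4 = (+0.020) / 4 = +0.005 V.

+0.005 V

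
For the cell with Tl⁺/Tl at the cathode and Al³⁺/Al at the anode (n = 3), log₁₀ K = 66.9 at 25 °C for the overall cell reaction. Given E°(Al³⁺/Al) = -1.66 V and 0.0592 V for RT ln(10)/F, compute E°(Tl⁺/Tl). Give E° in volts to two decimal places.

E°cell = (0.0592/n)·log K = (0.0592/3)(66.9) = +1.320 V.
Since Tl⁺/Tl is the cathode and Al³⁺/Al the anode, E°cell = E°(Tl⁺/Tl) − E°(Al³⁺/Al).
So E°(Tl⁺/Tl) = E°cell + E°(Al³⁺/Al) = +1.320 + (-1.66) = -0.34 V.

-0.34 V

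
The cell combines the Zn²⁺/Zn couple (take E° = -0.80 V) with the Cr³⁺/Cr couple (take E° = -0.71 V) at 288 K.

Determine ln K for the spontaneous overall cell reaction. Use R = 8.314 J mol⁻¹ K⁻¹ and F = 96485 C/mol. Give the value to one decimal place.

21.8

Cathode: Cr³⁺/Cr; anode: Zn²⁺/Zn. E°cell = (-0.71) − (-0.80) = +0.09 V, with n = 6.
ΔG° = −nFE° = −RT ln K, so ln K = nFE°/(RT) = (6)(96485)(+0.09) / ((8.314)(288)) = 21.760.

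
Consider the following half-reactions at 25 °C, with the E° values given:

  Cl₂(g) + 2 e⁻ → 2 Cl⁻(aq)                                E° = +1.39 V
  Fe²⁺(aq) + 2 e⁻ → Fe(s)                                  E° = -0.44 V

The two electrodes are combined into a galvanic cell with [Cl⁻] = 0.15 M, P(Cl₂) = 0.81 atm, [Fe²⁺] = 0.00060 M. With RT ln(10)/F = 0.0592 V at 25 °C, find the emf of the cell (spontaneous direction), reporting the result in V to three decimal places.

+1.971 V

Cl₂/Cl⁻ is the cathode (higher E°), Fe²⁺/Fe the anode: E°cell = +1.39 − (-0.44) = +1.83 V, n = 2.
Overall: Cl₂(g) + Fe(s) → 2 Cl⁻(aq) + Fe²⁺(aq)
Q = [Cl⁻]^2·[Fe²⁺] / (P(Cl₂)); log Q = -4.778.
E = E° − (0.0592/n) log Q = +1.83 − (0.0592/2)(-4.778) = +1.971 V.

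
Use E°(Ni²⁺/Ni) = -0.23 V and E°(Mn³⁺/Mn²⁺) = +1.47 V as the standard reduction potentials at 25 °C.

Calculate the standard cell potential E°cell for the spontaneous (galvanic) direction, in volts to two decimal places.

+1.70 V

The Mn³⁺/Mn²⁺ couple has the higher reduction potential, so it is the cathode; Ni²⁺/Ni is oxidised at the anode.
E°cell = E°(cathode) − E°(anode) = (+1.47) − (-0.23) = +1.70 V.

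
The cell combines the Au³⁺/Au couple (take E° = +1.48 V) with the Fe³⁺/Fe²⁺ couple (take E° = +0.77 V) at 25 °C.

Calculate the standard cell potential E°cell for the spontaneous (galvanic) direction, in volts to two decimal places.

The Au³⁺/Au couple has the higher reduction potential, so it is the cathode; Fe³⁺/Fe²⁺ is oxidised at the anode.
E°cell = E°(cathode) − E°(anode) = (+1.48) − (+0.77) = +0.71 V.

+0.71 V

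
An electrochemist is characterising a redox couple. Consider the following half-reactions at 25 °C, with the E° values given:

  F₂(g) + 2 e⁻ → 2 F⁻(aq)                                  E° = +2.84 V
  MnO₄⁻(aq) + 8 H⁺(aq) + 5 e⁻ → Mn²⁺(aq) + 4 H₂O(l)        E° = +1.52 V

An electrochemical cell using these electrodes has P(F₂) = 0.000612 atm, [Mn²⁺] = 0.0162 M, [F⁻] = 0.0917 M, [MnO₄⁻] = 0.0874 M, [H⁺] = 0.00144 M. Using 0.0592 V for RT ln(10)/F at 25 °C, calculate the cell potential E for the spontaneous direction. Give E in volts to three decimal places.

+1.547 V

F₂/F⁻ is the cathode (higher E°), MnO₄⁻/Mn²⁺ the anode: E°cell = +2.84 − (+1.52) = +1.32 V, n = 10.
Overall: 5 F₂(g) + 2 Mn²⁺(aq) + 8 H₂O(l) → 10 F⁻(aq) + 2 MnO₄⁻(aq) + 16 H⁺(aq)
Q = [F⁻]^10·[MnO₄⁻]^2·[H⁺]^16 / (P(F₂)^5·[Mn²⁺]^2); log Q = -38.312.
E = E° − (0.0592/n) log Q = +1.32 − (0.0592/10)(-38.312) = +1.547 V.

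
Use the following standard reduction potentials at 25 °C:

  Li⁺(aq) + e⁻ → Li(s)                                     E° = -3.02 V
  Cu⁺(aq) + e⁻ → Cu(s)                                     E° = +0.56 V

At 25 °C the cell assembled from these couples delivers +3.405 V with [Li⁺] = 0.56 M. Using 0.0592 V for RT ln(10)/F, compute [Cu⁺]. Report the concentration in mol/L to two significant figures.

Cu⁺/Cu is the cathode, Li⁺/Li the anode: E°cell = +3.58 V, n = 1.
Overall reaction: Cu⁺(aq) + Li(s) → Cu(s) + Li⁺(aq); Q = [Li⁺]^1/[Cu⁺]^1.
From E = E° − (0.0592/n) log Q: log Q = (E° − E)·n/0.0592 = (+3.58 − (+3.405))·1/0.0592 = 2.9561.
So 1·log[Cu⁺] = 1·log(0.56) − log Q = -0.2518 − (2.9561) = -3.2079; [Cu⁺] = 10^(-3.2079) ≈ 0.00062 M.

0.00062 M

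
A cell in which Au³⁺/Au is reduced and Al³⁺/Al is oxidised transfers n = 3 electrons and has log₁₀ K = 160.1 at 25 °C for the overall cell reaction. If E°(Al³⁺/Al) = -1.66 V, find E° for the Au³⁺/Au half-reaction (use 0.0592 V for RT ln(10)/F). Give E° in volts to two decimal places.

+1.50 V

E°cell = (0.0592/n)·log K = (0.0592/3)(160.1) = +3.159 V.
Since Au³⁺/Au is the cathode and Al³⁺/Al the anode, E°cell = E°(Au³⁺/Au) − E°(Al³⁺/Al).
So E°(Au³⁺/Au) = E°cell + E°(Al³⁺/Al) = +3.159 + (-1.66) = +1.50 V.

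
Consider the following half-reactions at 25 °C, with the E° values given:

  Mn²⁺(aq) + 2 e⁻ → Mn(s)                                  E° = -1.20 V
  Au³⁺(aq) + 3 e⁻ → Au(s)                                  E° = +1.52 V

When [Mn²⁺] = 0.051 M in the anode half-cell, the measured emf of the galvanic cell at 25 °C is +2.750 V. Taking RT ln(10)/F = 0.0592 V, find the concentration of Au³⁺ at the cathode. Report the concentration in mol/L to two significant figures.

0.38 M

Au³⁺/Au is the cathode, Mn²⁺/Mn the anode: E°cell = +2.72 V, n = 6.
Overall reaction: 2 Au³⁺(aq) + 3 Mn(s) → 2 Au(s) + 3 Mn²⁺(aq); Q = [Mn²⁺]^3/[Au³⁺]^2.
From E = E° − (0.0592/n) log Q: log Q = (E° − E)·n/0.0592 = (+2.72 − (+2.750))·6/0.0592 = -3.0405.
So 2·log[Au³⁺] = 3·log(0.051) − log Q = -3.8773 − (-3.0405) = -0.8368; log[Au³⁺] = -0.8368 / 2 = -0.4184; [Au³⁺] = 10^(-0.4184) ≈ 0.38 M.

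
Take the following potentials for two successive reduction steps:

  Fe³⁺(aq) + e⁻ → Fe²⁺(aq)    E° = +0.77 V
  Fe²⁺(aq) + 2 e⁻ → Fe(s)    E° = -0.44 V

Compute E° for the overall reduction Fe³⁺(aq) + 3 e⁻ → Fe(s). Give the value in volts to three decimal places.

-0.037 V

Since ΔG° = −nFE° is additive over sequential reductions, n₃E°₃ = n₁E°₁ + n₂E°₂.
E°₃ = (1×+0.77 + 2×-0.44) / 3 = (-0.110) / 3 = -0.037 V.
Simply averaging or adding the two E° values would be wrong; the electron-weighted sum is required.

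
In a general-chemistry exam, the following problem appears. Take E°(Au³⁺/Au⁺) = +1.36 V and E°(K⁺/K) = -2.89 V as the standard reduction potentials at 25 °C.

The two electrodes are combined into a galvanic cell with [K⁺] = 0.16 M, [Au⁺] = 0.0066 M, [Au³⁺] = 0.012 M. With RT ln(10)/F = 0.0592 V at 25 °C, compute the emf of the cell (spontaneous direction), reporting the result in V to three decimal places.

+4.305 V

Au³⁺/Au⁺ is the cathode (higher E°), K⁺/K the anode: E°cell = +1.36 − (-2.89) = +4.25 V, n = 2.
Overall: Au³⁺(aq) + 2 K(s) → Au⁺(aq) + 2 K⁺(aq)
Q = [Au⁺]·[K⁺]^2 / ([Au³⁺]); log Q = -1.851.
E = E° − (0.0592/n) log Q = +4.25 − (0.0592/2)(-1.851) = +4.305 V.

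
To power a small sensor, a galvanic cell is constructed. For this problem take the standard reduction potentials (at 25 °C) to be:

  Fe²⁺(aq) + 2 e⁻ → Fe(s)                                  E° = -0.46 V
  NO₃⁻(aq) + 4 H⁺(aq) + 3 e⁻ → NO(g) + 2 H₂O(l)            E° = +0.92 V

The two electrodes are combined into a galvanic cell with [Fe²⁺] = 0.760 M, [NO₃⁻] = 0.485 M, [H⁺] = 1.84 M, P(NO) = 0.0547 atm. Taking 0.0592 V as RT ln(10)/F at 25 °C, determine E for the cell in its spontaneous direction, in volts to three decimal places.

+1.423 V

NO₃⁻/NO is the cathode (higher E°), Fe²⁺/Fe the anode: E°cell = +0.92 − (-0.46) = +1.38 V, n = 6.
Overall: 2 NO₃⁻(aq) + 8 H⁺(aq) + 3 Fe(s) → 2 NO(g) + 4 H₂O(l) + 3 Fe²⁺(aq)
Q = P(NO)^2·[Fe²⁺]^3 / ([NO₃⁻]^2·[H⁺]^8); log Q = -4.372.
E = E° − (0.0592/n) log Q = +1.38 − (0.0592/6)(-4.372) = +1.423 V.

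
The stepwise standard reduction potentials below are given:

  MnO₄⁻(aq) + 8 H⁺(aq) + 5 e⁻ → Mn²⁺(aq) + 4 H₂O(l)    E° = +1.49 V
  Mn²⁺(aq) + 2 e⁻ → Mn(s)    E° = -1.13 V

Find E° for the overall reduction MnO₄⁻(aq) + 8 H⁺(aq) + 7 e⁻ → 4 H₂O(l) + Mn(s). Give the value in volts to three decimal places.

Adding the free-energy changes (−nFE°) of the two steps gives −n₃FE°₃ = −n₁FE°₁ − n₂FE°₂.
E°₃ = (5×+1.49 + 2×-1.13) / 7 = (+5.190) / 7 = +0.741 V.

+0.741 V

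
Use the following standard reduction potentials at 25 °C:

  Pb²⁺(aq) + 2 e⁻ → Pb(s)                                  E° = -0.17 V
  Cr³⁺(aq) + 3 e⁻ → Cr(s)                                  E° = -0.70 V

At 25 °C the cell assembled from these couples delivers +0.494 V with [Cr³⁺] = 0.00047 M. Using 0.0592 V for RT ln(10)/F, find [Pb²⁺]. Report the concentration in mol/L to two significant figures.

Pb²⁺/Pb is the cathode, Cr³⁺/Cr the anode: E°cell = +0.53 V, n = 6.
Overall reaction: 3 Pb²⁺(aq) + 2 Cr(s) → 3 Pb(s) + 2 Cr³⁺(aq); Q = [Cr³⁺]^2/[Pb²⁺]^3.
From E = E° − (0.0592/n) log Q: log Q = (E° − E)·n/0.0592 = (+0.53 − (+0.494))·6/0.0592 = 3.6486.
So 3·log[Pb²⁺] = 2·log(0.00047) − log Q = -6.6558 − (3.6486) = -10.3044; log[Pb²⁺] = -10.3044 / 3 = -3.4348; [Pb²⁺] = 10^(-3.4348) ≈ 0.00037 M.

0.00037 M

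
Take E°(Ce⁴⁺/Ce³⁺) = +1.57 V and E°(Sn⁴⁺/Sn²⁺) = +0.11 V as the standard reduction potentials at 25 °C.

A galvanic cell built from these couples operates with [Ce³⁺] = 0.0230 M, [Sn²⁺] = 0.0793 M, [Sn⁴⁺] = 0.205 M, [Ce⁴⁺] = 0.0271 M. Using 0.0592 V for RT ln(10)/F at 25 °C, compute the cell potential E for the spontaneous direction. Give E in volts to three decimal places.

+1.452 V

Ce⁴⁺/Ce³⁺ is the cathode (higher E°), Sn⁴⁺/Sn²⁺ the anode: E°cell = +1.57 − (+0.11) = +1.46 V, n = 2.
Overall: 2 Ce⁴⁺(aq) + Sn²⁺(aq) → 2 Ce³⁺(aq) + Sn⁴⁺(aq)
Q = [Ce³⁺]^2·[Sn⁴⁺] / ([Ce⁴⁺]^2·[Sn²⁺]); log Q = 0.270.
E = E° − (0.0592/n) log Q = +1.46 − (0.0592/2)(0.270) = +1.452 V.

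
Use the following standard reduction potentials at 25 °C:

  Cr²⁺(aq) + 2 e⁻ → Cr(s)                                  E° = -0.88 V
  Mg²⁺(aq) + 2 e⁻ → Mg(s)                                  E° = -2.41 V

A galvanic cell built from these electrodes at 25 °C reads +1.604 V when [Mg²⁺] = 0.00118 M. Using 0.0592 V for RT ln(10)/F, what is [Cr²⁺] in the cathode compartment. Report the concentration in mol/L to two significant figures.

Cr²⁺/Cr is the cathode, Mg²⁺/Mg the anode: E°cell = +1.53 V, n = 2.
Overall reaction: Cr²⁺(aq) + Mg(s) → Cr(s) + Mg²⁺(aq); Q = [Mg²⁺]^1/[Cr²⁺]^1.
From E = E° − (0.0592/n) log Q: log Q = (E° − E)·n/0.0592 = (+1.53 − (+1.604))·2/0.0592 = -2.5000.
So 1·log[Cr²⁺] = 1·log(0.00118) − log Q = -2.9281 − (-2.5000) = -0.4281; [Cr²⁺] = 10^(-0.4281) ≈ 0.37 M.

0.37 M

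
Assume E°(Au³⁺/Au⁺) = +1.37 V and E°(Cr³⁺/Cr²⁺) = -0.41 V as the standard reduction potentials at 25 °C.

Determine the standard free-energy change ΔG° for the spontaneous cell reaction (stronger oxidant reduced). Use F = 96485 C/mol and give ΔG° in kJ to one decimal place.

-343.5 kJ

Au³⁺/Au⁺ (E° = +1.37 V) is the cathode; Cr³⁺/Cr²⁺ (E° = -0.41 V) is the anode, so E°cell = +1.78 V.
Balancing electrons gives n = 2 (lcm of 2 and 1).
ΔG° = −nFE° = −(2)(96485)(+1.78) = -343,487 J = -343.5 kJ.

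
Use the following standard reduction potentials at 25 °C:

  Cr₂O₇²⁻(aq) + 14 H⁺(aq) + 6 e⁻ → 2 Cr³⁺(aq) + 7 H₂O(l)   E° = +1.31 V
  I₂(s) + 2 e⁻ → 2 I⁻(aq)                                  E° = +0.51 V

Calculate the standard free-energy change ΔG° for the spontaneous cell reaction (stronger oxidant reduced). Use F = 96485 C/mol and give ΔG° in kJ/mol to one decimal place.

Cr₂O₇²⁻/Cr³⁺ (E° = +1.31 V) is the cathode; I₂/I⁻ (E° = +0.51 V) is the anode, so E°cell = +0.80 V.
Balancing electrons gives n = 6 (lcm of 6 and 2).
ΔG° = −nFE° = −(6)(96485)(+0.80) = -463,128 J = -463.1 kJ/mol.

-463.1 kJ/mol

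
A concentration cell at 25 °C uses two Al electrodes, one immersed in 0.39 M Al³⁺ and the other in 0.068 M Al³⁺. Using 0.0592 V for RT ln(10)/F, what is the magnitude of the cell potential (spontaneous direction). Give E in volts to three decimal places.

For a concentration cell E°cell = 0. The 0.39 M side is the cathode (reduction is favoured where [Al³⁺] is higher).
With n = 3, E = −(0.0592/3) log([Al³⁺]ₐₙ/[Al³⁺]꜀ₐₜ) = −(0.0592/3) log(0.068/0.39) = −(0.0592/3)(-0.759) = +0.015 V.

+0.015 V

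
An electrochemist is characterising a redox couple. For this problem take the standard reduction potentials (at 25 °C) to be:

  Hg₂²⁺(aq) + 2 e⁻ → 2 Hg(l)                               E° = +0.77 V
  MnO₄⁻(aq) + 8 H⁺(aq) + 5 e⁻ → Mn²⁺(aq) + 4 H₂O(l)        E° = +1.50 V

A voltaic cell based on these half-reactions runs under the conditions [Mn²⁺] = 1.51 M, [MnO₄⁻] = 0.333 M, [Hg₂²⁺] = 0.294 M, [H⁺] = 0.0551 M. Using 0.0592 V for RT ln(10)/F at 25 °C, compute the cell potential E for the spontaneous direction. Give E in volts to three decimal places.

+0.619 V

MnO₄⁻/Mn²⁺ is the cathode (higher E°), Hg₂²⁺/Hg the anode: E°cell = +1.50 − (+0.77) = +0.73 V, n = 10.
Overall: 2 MnO₄⁻(aq) + 16 H⁺(aq) + 10 Hg(l) → 2 Mn²⁺(aq) + 8 H₂O(l) + 5 Hg₂²⁺(aq)
Q = [Mn²⁺]^2·[Hg₂²⁺]^5 / ([MnO₄⁻]^2·[H⁺]^16); log Q = 18.796.
E = E° − (0.0592/n) log Q = +0.73 − (0.0592/10)(18.796) = +0.619 V.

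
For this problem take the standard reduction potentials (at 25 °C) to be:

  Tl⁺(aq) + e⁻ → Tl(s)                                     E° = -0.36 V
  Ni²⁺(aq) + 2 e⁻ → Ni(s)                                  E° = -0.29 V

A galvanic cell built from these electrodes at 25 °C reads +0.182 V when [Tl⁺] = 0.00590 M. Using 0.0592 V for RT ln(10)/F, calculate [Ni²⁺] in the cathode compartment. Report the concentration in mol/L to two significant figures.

Ni²⁺/Ni is the cathode, Tl⁺/Tl the anode: E°cell = +0.07 V, n = 2.
Overall reaction: Ni²⁺(aq) + 2 Tl(s) → Ni(s) + 2 Tl⁺(aq); Q = [Tl⁺]^2/[Ni²⁺]^1.
From E = E° − (0.0592/n) log Q: log Q = (E° − E)·n/0.0592 = (+0.07 − (+0.182))·2/0.0592 = -3.7838.
So 1·log[Ni²⁺] = 2·log(0.0059) − log Q = -4.4583 − (-3.7838) = -0.6745; [Ni²⁺] = 10^(-0.6745) ≈ 0.21 M.

0.21 M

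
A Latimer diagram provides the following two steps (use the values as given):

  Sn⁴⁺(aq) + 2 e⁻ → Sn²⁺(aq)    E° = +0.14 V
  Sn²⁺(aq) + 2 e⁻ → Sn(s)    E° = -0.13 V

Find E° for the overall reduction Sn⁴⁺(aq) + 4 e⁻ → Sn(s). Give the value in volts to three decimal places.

Since ΔG° = −nFE° is additive over sequential reductions, n₃E°₃ = n₁E°₁ + n₂E°₂.
E°₃ = (2×+0.14 + 2×-0.13) / 4 = (+0.020) / 4 = +0.005 V.

+0.005 V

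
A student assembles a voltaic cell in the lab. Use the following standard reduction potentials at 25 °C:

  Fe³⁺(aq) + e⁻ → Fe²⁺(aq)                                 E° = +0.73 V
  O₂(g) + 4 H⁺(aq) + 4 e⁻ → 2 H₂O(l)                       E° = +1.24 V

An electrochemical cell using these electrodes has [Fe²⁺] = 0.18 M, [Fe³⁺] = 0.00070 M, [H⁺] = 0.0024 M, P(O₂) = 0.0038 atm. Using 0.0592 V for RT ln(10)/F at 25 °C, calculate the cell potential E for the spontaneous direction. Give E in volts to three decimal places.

+0.462 V

O₂/H₂O is the cathode (higher E°), Fe³⁺/Fe²⁺ the anode: E°cell = +1.24 − (+0.73) = +0.51 V, n = 4.
Overall: O₂(g) + 4 H⁺(aq) + 4 Fe²⁺(aq) → 2 H₂O(l) + 4 Fe³⁺(aq)
Q = [Fe³⁺]^4 / (P(O₂)·[H⁺]^4·[Fe²⁺]^4); log Q = 3.259.
E = E° − (0.0592/n) log Q = +0.51 − (0.0592/4)(3.259) = +0.462 V.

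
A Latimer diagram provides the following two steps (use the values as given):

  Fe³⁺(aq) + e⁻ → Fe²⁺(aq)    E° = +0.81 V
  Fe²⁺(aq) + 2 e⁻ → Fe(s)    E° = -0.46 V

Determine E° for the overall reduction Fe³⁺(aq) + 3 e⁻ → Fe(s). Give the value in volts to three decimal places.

-0.037 V

Standard free energies of sequential steps add: ΔG°₃ = ΔG°₁ + ΔG°₂, so n₃E°₃ = n₁E°₁ + n₂E°₂.
E°₃ = (1×+0.81 + 2×-0.46) / 3 = (-0.110) / 3 = -0.037 V.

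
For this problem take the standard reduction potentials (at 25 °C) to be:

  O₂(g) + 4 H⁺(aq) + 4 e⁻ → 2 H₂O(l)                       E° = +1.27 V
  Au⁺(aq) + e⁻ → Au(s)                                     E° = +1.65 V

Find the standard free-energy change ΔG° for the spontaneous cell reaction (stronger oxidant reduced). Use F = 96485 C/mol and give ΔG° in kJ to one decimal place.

Au⁺/Au (E° = +1.65 V) is the cathode; O₂/H₂O (E° = +1.27 V) is the anode, so E°cell = +0.38 V.
Balancing electrons gives n = 4 (lcm of 1 and 4).
ΔG° = −nFE° = −(4)(96485)(+0.38) = -146,657 J = -146.7 kJ.

-146.7 kJ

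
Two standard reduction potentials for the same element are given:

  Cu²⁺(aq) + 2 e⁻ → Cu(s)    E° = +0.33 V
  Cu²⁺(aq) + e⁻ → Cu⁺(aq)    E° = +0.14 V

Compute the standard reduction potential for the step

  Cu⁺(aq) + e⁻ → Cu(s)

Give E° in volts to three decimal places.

Sequential free energies add, so n₃E°₃ = n₁E°₁ + n₂E°₂.
With n₃ = 2, and the known step contributing 1×(+0.14) V, the unknown satisfies 1·E° = 2×(+0.33) − 1×(+0.14) = +0.520.
E° = +0.520 / 1 = +0.520 V.

+0.520 V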